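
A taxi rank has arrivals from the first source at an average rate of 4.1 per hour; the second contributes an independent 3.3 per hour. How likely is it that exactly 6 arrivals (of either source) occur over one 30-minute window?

Independent Poisson processes superpose: combined rate λ = 4.1 + 3.3 = 7.4 per hour.
Over the interval, μ = 7.4 × 0.5 = 3.7 (a 30-minute window = 0.5 hours).
P(N = 6) = e^(−3.7) · 3.7^6/6! ≈ 0.0881.

0.0881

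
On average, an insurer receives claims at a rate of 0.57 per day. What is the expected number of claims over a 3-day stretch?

1.71

E[N] = λt = 0.57 × 3 = 1.71 (a 3-day stretch = 3 days).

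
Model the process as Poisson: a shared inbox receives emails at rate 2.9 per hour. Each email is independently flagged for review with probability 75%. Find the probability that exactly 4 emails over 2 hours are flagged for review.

0.1926

Thinning: the emails that are flagged for review themselves form a Poisson process with rate 0.75 × 2.9 = 2.175 per hour.
Over the interval, μ = 2.175 × 2 = 4.35 (2 hours).
P(N = 4) = e^(−4.35) · 4.35^4/4! ≈ 0.1926.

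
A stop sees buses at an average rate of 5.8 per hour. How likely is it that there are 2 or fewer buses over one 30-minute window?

0.4460

Over the interval, μ = 5.8 × 0.5 = 2.9 (a 30-minute window = 0.5 hours).
P(N ≤ 2) = Σ_{j=0}^{2} e^(−μ) μ^j/j! ≈ 0.4460.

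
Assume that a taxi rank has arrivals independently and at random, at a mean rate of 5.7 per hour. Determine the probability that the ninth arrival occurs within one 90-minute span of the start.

0.4838

Over the interval, μ = 5.7 × 1.5 = 8.55 (a 90-minute span = 1.5 hours).
The ninth arrival falls in the interval iff at least 9 events occur there: P(S_9 ≤ t) = P(N ≥ 9) = 1 − P(N ≤ 8) ≈ 0.4838.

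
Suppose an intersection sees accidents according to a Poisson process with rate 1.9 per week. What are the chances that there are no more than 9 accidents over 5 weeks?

Over the interval, μ = 1.9 × 5 = 9.5 (5 weeks).
P(N ≤ 9) = Σ_{j=0}^{9} e^(−μ) μ^j/j! ≈ 0.5218.

0.5218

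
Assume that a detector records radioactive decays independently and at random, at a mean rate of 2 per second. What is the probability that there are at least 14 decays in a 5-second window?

0.1355

Over the interval, μ = 2 × 5 = 10 (a 5-second window = 5 seconds).
P(N ≥ 14) = 1 − P(N ≤ 13) = 1 − Σ_{j=0}^{13} e^(−μ) μ^j/j! ≈ 0.1355.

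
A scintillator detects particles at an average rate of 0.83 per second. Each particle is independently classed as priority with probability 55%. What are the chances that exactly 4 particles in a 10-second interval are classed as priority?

Thinning: the particles that are classed as priority themselves form a Poisson process with rate 0.55 × 0.83 = 0.4565 per second.
Over the interval, μ = 0.4565 × 10 = 4.565 (a 10-second interval = 10 seconds).
P(N = 4) = e^(−4.565) · 4.565^4/4! ≈ 0.1884.

0.1884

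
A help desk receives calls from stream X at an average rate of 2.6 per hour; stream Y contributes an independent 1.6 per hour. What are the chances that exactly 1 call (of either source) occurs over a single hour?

0.0630

Independent Poisson processes superpose: combined rate λ = 2.6 + 1.6 = 4.2 per hour.
So μ = 4.2.
P(N = 1) = e^(−4.2) · 4.2^1/1! ≈ 0.0630.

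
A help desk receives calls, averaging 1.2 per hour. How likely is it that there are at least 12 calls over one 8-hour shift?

Over the interval, μ = 1.2 × 8 = 9.6 (an 8-hour shift = 8 hours).
P(N ≥ 12) = 1 − P(N ≤ 11) = 1 − Σ_{j=0}^{11} e^(−μ) μ^j/j! ≈ 0.2588.

0.2588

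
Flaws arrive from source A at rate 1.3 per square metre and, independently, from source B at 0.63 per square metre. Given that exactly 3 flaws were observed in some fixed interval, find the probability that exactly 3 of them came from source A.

0.3056

Given the total, each event is independently from source A with probability p = λ_A/(λ_A+λ_B) = 1.3/1.93 ≈ 0.6736.
So K ~ Binomial(3, 1.3/1.93): P(K = 3) = C(3,3) · (1.3/1.93)^3 · (0.63/1.93)^0 ≈ 0.3056.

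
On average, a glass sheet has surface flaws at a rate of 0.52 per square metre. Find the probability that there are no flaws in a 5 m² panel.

0.0743

Over the interval, μ = 0.52 × 5 = 2.6 (a 5 m² panel = 5 square metres).
P(N = 0) = e^(−μ) μ^0/0! = e^(−2.6) · 2.6^0/1 ≈ 0.0743.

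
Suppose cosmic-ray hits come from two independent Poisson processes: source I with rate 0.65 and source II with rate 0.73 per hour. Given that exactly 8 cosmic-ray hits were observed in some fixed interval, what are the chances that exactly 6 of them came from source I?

0.0856

Given the total, each event is independently from source I with probability p = λ_I/(λ_I+λ_II) = 0.65/1.38 ≈ 0.4710.
So K ~ Binomial(8, 0.65/1.38): P(K = 6) = C(8,6) · (0.65/1.38)^6 · (0.73/1.38)^2 ≈ 0.0856.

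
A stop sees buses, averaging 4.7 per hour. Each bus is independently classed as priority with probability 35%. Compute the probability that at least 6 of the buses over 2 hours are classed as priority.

0.1159

Thinning: the buses that are classed as priority themselves form a Poisson process with rate 0.35 × 4.7 = 1.645 per hour.
Over the interval, μ = 1.645 × 2 = 3.29 (2 hours).
P(N ≥ 6) = 1 − P(N ≤ 5) ≈ 0.1159.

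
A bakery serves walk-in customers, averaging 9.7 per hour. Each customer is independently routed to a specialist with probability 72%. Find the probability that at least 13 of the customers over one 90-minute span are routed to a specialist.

0.2556

Thinning: the customers that are routed to a specialist themselves form a Poisson process with rate 0.72 × 9.7 = 6.984 per hour.
Over the interval, μ = 6.984 × 1.5 = 10.476 (a 90-minute span = 1.5 hours).
P(N ≥ 13) = 1 − P(N ≤ 12) ≈ 0.2556.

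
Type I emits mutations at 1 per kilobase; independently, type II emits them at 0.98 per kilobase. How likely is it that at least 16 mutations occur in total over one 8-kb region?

Independent Poisson processes superpose: combined rate λ = 1 + 0.98 = 1.98 per kilobase.
Over the interval, μ = 1.98 × 8 = 15.84 (an 8-kb region = 8 kilobases).
P(N ≥ 16) = 1 − P(N ≤ 15) ≈ 0.5173.

0.5173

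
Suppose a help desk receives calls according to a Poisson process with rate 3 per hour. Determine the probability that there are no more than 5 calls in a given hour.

With mean μ = 3 per hour,
P(N ≤ 5) = Σ_{j=0}^{5} e^(−μ) μ^j/j! ≈ 0.9161.

0.9161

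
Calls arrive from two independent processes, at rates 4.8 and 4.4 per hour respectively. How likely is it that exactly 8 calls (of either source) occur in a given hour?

Independent Poisson processes superpose: combined rate λ = 4.8 + 4.4 = 9.2 per hour.
So μ = 9.2.
P(N = 8) = e^(−9.2) · 9.2^8/8! ≈ 0.1286.

0.1286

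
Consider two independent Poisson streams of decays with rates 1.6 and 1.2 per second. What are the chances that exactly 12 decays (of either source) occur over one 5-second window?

0.0984

Independent Poisson processes superpose: combined rate λ = 1.6 + 1.2 = 2.8 per second.
Over the interval, μ = 2.8 × 5 = 14 (a 5-second window = 5 seconds).
P(N = 12) = e^(−14) · 14^12/12! ≈ 0.0984.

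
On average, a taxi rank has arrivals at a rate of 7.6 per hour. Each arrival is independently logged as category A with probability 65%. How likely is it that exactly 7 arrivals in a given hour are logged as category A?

Thinning: the arrivals that are logged as category A themselves form a Poisson process with rate 0.65 × 7.6 = 4.94 per hour.
So μ = 4.94.
P(N = 7) = e^(−4.94) · 4.94^7/7! ≈ 0.1019.

0.1019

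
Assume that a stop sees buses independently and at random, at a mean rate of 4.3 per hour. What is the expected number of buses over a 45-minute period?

3.225

E[N] = λt = 4.3 × 0.75 = 3.225 (a 45-minute period = 0.75 hours).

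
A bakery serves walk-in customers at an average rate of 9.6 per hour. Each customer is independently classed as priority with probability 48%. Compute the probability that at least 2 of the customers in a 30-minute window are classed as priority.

Thinning: the customers that are classed as priority themselves form a Poisson process with rate 0.48 × 9.6 = 4.608 per hour.
Over the interval, μ = 4.608 × 0.5 = 2.304 (a 30-minute window = 0.5 hours).
P(N ≥ 2) = 1 − P(N ≤ 1) ≈ 0.6701.

0.6701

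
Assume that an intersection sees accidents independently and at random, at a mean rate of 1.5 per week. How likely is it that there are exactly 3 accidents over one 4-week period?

0.0892

Over the interval, μ = 1.5 × 4 = 6 (a 4-week period = 4 weeks).
P(N = 3) = e^(−μ) μ^3/3! = e^(−6) · 6^3/6 ≈ 0.0892.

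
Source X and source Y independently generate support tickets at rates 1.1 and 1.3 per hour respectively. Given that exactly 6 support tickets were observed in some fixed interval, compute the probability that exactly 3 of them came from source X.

0.3060

Given the total, each event is independently from source X with probability p = λ_X/(λ_X+λ_Y) = 1.1/2.4 ≈ 0.4583.
So K ~ Binomial(6, 1.1/2.4): P(K = 3) = C(6,3) · (1.1/2.4)^3 · (1.3/2.4)^3 ≈ 0.3060.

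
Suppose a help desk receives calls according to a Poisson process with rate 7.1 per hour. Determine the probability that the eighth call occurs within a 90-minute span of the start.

Over the interval, μ = 7.1 × 1.5 = 10.65 (a 90-minute span = 1.5 hours).
The eighth arrival falls in the interval iff at least 8 events occur there: P(S_8 ≤ t) = P(N ≥ 8) = 1 − P(N ≤ 7) ≈ 0.8327.

0.8327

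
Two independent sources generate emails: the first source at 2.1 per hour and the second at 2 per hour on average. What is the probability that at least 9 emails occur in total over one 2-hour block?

0.4353

Independent Poisson processes superpose: combined rate λ = 2.1 + 2 = 4.1 per hour.
Over the interval, μ = 4.1 × 2 = 8.2 (a 2-hour block = 2 hours).
P(N ≥ 9) = 1 − P(N ≤ 8) ≈ 0.4353.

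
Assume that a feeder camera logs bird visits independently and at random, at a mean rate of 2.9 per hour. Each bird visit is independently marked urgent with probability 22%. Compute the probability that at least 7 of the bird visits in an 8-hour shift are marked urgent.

0.2532

Thinning: the bird visits that are marked urgent themselves form a Poisson process with rate 0.22 × 2.9 = 0.638 per hour.
Over the interval, μ = 0.638 × 8 = 5.104 (an 8-hour shift = 8 hours).
P(N ≥ 7) = 1 − P(N ≤ 6) ≈ 0.2532.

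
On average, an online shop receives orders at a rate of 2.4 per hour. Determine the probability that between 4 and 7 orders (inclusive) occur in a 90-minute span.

Over the interval, μ = 2.4 × 1.5 = 3.6 (a 90-minute span = 1.5 hours).
P(4 ≤ N ≤ 7) = Σ_{j=4}^{7} e^(−3.6) · 3.6^j/j! ≈ 0.4540.

0.4540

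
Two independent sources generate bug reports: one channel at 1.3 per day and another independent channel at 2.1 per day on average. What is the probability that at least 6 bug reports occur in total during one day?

Independent Poisson processes superpose: combined rate λ = 1.3 + 2.1 = 3.4 per day.
So μ = 3.4.
P(N ≥ 6) = 1 − P(N ≤ 5) ≈ 0.1295.

0.1295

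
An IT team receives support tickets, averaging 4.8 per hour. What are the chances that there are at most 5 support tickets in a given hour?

With mean μ = 4.8 per hour,
P(N ≤ 5) = Σ_{j=0}^{5} e^(−μ) μ^j/j! ≈ 0.6510.

0.6510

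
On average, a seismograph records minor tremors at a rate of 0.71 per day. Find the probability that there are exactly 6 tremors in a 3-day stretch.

Over the interval, μ = 0.71 × 3 = 2.13 (a 3-day stretch = 3 days).
P(N = 6) = e^(−μ) μ^6/6! = e^(−2.13) · 2.13^6/720 ≈ 0.0154.

0.0154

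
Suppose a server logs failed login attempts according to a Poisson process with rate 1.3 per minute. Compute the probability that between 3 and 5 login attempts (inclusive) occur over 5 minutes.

0.3260

Over the interval, μ = 1.3 × 5 = 6.5 (5 minutes).
P(3 ≤ N ≤ 5) = Σ_{j=3}^{5} e^(−6.5) · 6.5^j/j! ≈ 0.3260.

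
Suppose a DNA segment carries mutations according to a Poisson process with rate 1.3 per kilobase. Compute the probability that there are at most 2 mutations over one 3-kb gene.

Over the interval, μ = 1.3 × 3 = 3.9 (a 3-kb gene = 3 kilobases).
P(N ≤ 2) = Σ_{j=0}^{2} e^(−μ) μ^j/j! ≈ 0.2531.

0.2531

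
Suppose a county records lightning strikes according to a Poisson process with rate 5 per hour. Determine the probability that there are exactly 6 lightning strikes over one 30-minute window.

Over the interval, μ = 5 × 0.5 = 2.5 (a 30-minute window = 0.5 hours).
P(N = 6) = e^(−μ) μ^6/6! = e^(−2.5) · 2.5^6/720 ≈ 0.0278.

0.0278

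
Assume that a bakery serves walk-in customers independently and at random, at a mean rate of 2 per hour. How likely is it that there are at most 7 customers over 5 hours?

Over the interval, μ = 2 × 5 = 10 (5 hours).
P(N ≤ 7) = Σ_{j=0}^{7} e^(−μ) μ^j/j! ≈ 0.2202.

0.2202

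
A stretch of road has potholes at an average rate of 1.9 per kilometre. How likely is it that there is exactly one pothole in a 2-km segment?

Over the interval, μ = 1.9 × 2 = 3.8 (a 2-km segment = 2 kilometres).
P(N = 1) = e^(−μ) μ^1/1! = e^(−3.8) · 3.8^1/1 ≈ 0.0850.

0.0850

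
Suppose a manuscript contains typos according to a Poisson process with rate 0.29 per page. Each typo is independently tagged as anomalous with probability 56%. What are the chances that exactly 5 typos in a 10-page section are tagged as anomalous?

Thinning: the typos that are tagged as anomalous themselves form a Poisson process with rate 0.56 × 0.29 = 0.1624 per page.
Over the interval, μ = 0.1624 × 10 = 1.624 (a 10-page section = 10 pages).
P(N = 5) = e^(−1.624) · 1.624^5/5! ≈ 0.0186.

0.0186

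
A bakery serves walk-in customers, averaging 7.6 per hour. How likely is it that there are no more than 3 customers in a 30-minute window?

Over the interval, μ = 7.6 × 0.5 = 3.8 (a 30-minute window = 0.5 hours).
P(N ≤ 3) = Σ_{j=0}^{3} e^(−μ) μ^j/j! ≈ 0.4735.

0.4735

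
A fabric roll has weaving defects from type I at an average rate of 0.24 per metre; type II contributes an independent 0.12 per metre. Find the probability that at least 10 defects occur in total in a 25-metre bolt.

0.4126

Independent Poisson processes superpose: combined rate λ = 0.24 + 0.12 = 0.36 per metre.
Over the interval, μ = 0.36 × 25 = 9 (a 25-metre bolt = 25 metres).
P(N ≥ 10) = 1 − P(N ≤ 9) ≈ 0.4126.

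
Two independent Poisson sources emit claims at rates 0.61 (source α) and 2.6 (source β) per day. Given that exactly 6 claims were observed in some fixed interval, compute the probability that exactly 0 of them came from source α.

Given the total, each event is independently from source α with probability p = λ_α/(λ_α+λ_β) = 0.61/3.21 ≈ 0.1900.
So K ~ Binomial(6, 0.61/3.21): P(K = 0) = C(6,0) · (0.61/3.21)^0 · (2.6/3.21)^6 ≈ 0.2824.

0.2824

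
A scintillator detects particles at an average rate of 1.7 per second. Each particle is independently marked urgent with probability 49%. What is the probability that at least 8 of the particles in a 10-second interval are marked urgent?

0.5921

Thinning: the particles that are marked urgent themselves form a Poisson process with rate 0.49 × 1.7 = 0.833 per second.
Over the interval, μ = 0.833 × 10 = 8.33 (a 10-second interval = 10 seconds).
P(N ≥ 8) = 1 − P(N ≤ 7) ≈ 0.5921.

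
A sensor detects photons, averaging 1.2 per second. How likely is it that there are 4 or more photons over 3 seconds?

Over the interval, μ = 1.2 × 3 = 3.6 (3 seconds).
P(N ≥ 4) = 1 − P(N ≤ 3) = 1 − Σ_{j=0}^{3} e^(−μ) μ^j/j! ≈ 0.4848.

0.4848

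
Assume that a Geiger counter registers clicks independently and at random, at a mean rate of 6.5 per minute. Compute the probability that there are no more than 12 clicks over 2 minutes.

0.4631

Over the interval, μ = 6.5 × 2 = 13 (2 minutes).
P(N ≤ 12) = Σ_{j=0}^{12} e^(−μ) μ^j/j! ≈ 0.4631.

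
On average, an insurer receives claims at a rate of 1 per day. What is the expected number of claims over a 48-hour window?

E[N] = λt = 1 × 2 = 2 (a 48-hour window = 2 days).

2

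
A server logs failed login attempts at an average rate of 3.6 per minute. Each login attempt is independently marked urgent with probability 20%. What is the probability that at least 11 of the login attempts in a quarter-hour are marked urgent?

0.5160

Thinning: the login attempts that are marked urgent themselves form a Poisson process with rate 0.2 × 3.6 = 0.72 per minute.
Over the interval, μ = 0.72 × 15 = 10.8 (a quarter-hour = 15 minutes).
P(N ≥ 11) = 1 − P(N ≤ 10) ≈ 0.5160.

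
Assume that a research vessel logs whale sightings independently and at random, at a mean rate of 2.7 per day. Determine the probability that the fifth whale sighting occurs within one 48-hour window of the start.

Over the interval, μ = 2.7 × 2 = 5.4 (a 48-hour window = 2 days).
The fifth arrival falls in the interval iff at least 5 events occur there: P(S_5 ≤ t) = P(N ≥ 5) = 1 − P(N ≤ 4) ≈ 0.6267.

0.6267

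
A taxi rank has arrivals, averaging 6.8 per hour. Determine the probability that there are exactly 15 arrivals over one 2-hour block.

Over the interval, μ = 6.8 × 2 = 13.6 (a 2-hour block = 2 hours).
P(N = 15) = e^(−μ) μ^15/15! = e^(−13.6) · 13.6^15/1307674368000 ≈ 0.0955.

0.0955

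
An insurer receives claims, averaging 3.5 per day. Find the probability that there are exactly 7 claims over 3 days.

0.0769

Over the interval, μ = 3.5 × 3 = 10.5 (3 days).
P(N = 7) = e^(−μ) μ^7/7! = e^(−10.5) · 10.5^7/5040 ≈ 0.0769.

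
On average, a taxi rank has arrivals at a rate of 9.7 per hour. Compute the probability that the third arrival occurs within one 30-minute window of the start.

0.8621

Over the interval, μ = 9.7 × 0.5 = 4.85 (a 30-minute window = 0.5 hours).
The third arrival falls in the interval iff at least 3 events occur there: P(S_3 ≤ t) = P(N ≥ 3) = 1 − P(N ≤ 2) ≈ 0.8621.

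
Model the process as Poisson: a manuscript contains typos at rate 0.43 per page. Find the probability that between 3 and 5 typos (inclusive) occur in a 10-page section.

Over the interval, μ = 0.43 × 10 = 4.3 (a 10-page section = 10 pages).
P(3 ≤ N ≤ 5) = Σ_{j=3}^{5} e^(−4.3) · 4.3^j/j! ≈ 0.5393.

0.5393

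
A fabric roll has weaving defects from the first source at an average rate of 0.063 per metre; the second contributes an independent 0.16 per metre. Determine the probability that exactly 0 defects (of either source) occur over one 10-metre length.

Independent Poisson processes superpose: combined rate λ = 0.063 + 0.16 = 0.223 per metre.
Over the interval, μ = 0.223 × 10 = 2.23 (a 10-metre length = 10 metres).
P(N = 0) = e^(−2.23) · 2.23^0/0! ≈ 0.1075.

0.1075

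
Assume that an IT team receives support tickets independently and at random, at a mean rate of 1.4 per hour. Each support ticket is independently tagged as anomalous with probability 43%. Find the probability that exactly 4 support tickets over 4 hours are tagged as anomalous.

Thinning: the support tickets that are tagged as anomalous themselves form a Poisson process with rate 0.43 × 1.4 = 0.602 per hour.
Over the interval, μ = 0.602 × 4 = 2.408 (4 hours).
P(N = 4) = e^(−2.408) · 2.408^4/4! ≈ 0.1261.

0.1261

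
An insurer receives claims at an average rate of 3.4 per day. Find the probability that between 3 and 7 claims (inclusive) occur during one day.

0.6372

With mean μ = 3.4 per day,
P(3 ≤ N ≤ 7) = Σ_{j=3}^{7} e^(−3.4) · 3.4^j/j! ≈ 0.6372.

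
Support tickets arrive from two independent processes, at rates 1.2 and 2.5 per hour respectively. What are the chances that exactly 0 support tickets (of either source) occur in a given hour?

0.0247

Independent Poisson processes superpose: combined rate λ = 1.2 + 2.5 = 3.7 per hour.
So μ = 3.7.
P(N = 0) = e^(−3.7) · 3.7^0/0! ≈ 0.0247.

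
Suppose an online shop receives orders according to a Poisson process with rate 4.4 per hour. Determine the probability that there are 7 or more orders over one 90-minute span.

Over the interval, μ = 4.4 × 1.5 = 6.6 (a 90-minute span = 1.5 hours).
P(N ≥ 7) = 1 − P(N ≤ 6) = 1 − Σ_{j=0}^{6} e^(−μ) μ^j/j! ≈ 0.4892.

0.4892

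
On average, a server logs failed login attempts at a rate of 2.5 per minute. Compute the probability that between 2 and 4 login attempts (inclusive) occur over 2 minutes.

0.4001

Over the interval, μ = 2.5 × 2 = 5 (2 minutes).
P(2 ≤ N ≤ 4) = Σ_{j=2}^{4} e^(−5) · 5^j/j! ≈ 0.4001.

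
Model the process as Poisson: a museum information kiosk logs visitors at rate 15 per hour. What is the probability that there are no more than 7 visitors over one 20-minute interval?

Over the interval, μ = 15 × 1/3 = 5 (a 20-minute interval = 1/3 hours).
P(N ≤ 7) = Σ_{j=0}^{7} e^(−μ) μ^j/j! ≈ 0.8666.

0.8666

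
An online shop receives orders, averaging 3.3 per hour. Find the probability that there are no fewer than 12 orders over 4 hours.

0.6668

Over the interval, μ = 3.3 × 4 = 13.2 (4 hours).
P(N ≥ 12) = 1 − P(N ≤ 11) = 1 − Σ_{j=0}^{11} e^(−μ) μ^j/j! ≈ 0.6668.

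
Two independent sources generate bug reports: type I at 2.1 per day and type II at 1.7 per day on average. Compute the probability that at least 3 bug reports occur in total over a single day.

Independent Poisson processes superpose: combined rate λ = 2.1 + 1.7 = 3.8 per day.
So μ = 3.8.
P(N ≥ 3) = 1 − P(N ≤ 2) ≈ 0.7311.

0.7311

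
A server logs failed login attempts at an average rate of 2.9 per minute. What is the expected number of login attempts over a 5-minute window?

E[N] = λt = 2.9 × 5 = 14.5 (a 5-minute window = 5 minutes).

14.5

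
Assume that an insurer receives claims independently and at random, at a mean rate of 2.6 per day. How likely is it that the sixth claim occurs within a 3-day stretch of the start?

Over the interval, μ = 2.6 × 3 = 7.8 (a 3-day stretch = 3 days).
The sixth arrival falls in the interval iff at least 6 events occur there: P(S_6 ≤ t) = P(N ≥ 6) = 1 − P(N ≤ 5) ≈ 0.7897.

0.7897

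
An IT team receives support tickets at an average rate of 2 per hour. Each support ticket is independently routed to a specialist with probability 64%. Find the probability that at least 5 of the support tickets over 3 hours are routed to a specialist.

0.3399

Thinning: the support tickets that are routed to a specialist themselves form a Poisson process with rate 0.64 × 2 = 1.28 per hour.
Over the interval, μ = 1.28 × 3 = 3.84 (3 hours).
P(N ≥ 5) = 1 − P(N ≤ 4) ≈ 0.3399.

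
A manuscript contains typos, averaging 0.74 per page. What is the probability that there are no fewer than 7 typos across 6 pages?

0.1613

Over the interval, μ = 0.74 × 6 = 4.44 (6 pages).
P(N ≥ 7) = 1 − P(N ≤ 6) = 1 − Σ_{j=0}^{6} e^(−μ) μ^j/j! ≈ 0.1613.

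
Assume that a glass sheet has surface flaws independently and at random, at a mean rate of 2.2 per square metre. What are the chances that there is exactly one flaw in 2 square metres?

0.0540

Over the interval, μ = 2.2 × 2 = 4.4 (2 square metres).
P(N = 1) = e^(−μ) μ^1/1! = e^(−4.4) · 4.4^1/1 ≈ 0.0540.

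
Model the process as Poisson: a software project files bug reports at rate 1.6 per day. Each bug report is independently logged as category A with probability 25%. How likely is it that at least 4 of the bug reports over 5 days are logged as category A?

Thinning: the bug reports that are logged as category A themselves form a Poisson process with rate 0.25 × 1.6 = 0.4 per day.
Over the interval, μ = 0.4 × 5 = 2 (5 days).
P(N ≥ 4) = 1 − P(N ≤ 3) ≈ 0.1429.

0.1429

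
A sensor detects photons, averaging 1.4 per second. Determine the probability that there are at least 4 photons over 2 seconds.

0.3081

Over the interval, μ = 1.4 × 2 = 2.8 (2 seconds).
P(N ≥ 4) = 1 − P(N ≤ 3) = 1 − Σ_{j=0}^{3} e^(−μ) μ^j/j! ≈ 0.3081.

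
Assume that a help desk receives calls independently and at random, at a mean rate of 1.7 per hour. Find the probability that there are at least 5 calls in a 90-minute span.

Over the interval, μ = 1.7 × 1.5 = 2.55 (a 90-minute span = 1.5 hours).
P(N ≥ 5) = 1 − P(N ≤ 4) = 1 − Σ_{j=0}^{4} e^(−μ) μ^j/j! ≈ 0.1156.

0.1156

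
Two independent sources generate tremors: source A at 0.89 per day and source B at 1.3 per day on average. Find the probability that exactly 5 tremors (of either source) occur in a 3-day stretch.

Independent Poisson processes superpose: combined rate λ = 0.89 + 1.3 = 2.19 per day.
Over the interval, μ = 2.19 × 3 = 6.57 (a 3-day stretch = 3 days).
P(N = 5) = e^(−6.57) · 6.57^5/5! ≈ 0.1430.

0.1430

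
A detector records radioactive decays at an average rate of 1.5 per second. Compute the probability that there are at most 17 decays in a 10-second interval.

Over the interval, μ = 1.5 × 10 = 15 (a 10-second interval = 10 seconds).
P(N ≤ 17) = Σ_{j=0}^{17} e^(−μ) μ^j/j! ≈ 0.7489.

0.7489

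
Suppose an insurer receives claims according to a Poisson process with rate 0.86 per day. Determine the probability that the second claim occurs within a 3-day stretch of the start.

0.7287

Over the interval, μ = 0.86 × 3 = 2.58 (a 3-day stretch = 3 days).
The second arrival falls in the interval iff at least 2 events occur there: P(S_2 ≤ t) = P(N ≥ 2) = 1 − P(N ≤ 1) ≈ 0.7287.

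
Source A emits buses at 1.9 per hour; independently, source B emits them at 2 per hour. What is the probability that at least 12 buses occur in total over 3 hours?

0.5037

Independent Poisson processes superpose: combined rate λ = 1.9 + 2 = 3.9 per hour.
Over the interval, μ = 3.9 × 3 = 11.7 (3 hours).
P(N ≥ 12) = 1 − P(N ≤ 11) ≈ 0.5037.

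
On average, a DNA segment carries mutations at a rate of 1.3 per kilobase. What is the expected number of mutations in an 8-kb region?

10.4

E[N] = λt = 1.3 × 8 = 10.4 (an 8-kb region = 8 kilobases).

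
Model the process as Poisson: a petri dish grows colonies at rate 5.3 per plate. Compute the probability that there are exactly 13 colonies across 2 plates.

0.0853

Over the interval, μ = 5.3 × 2 = 10.6 (2 plates).
P(N = 13) = e^(−μ) μ^13/13! = e^(−10.6) · 10.6^13/6227020800 ≈ 0.0853.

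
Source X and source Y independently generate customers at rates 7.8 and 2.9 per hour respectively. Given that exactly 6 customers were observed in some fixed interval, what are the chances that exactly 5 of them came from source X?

0.3347

Given the total, each event is independently from source X with probability p = λ_X/(λ_X+λ_Y) = 7.8/10.7 ≈ 0.7290.
So K ~ Binomial(6, 7.8/10.7): P(K = 5) = C(6,5) · (7.8/10.7)^5 · (2.9/10.7)^1 ≈ 0.3347.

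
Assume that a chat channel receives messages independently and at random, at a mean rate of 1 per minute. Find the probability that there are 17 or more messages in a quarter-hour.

Over the interval, μ = 1 × 15 = 15 (a quarter-hour = 15 minutes).
P(N ≥ 17) = 1 − P(N ≤ 16) = 1 − Σ_{j=0}^{16} e^(−μ) μ^j/j! ≈ 0.3359.

0.3359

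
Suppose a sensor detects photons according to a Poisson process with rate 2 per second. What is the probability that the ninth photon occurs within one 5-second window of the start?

Over the interval, μ = 2 × 5 = 10 (a 5-second window = 5 seconds).
The ninth arrival falls in the interval iff at least 9 events occur there: P(S_9 ≤ t) = P(N ≥ 9) = 1 − P(N ≤ 8) ≈ 0.6672.

0.6672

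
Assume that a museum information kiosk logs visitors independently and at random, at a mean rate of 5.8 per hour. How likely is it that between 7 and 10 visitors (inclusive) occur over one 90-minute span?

Over the interval, μ = 5.8 × 1.5 = 8.7 (a 90-minute span = 1.5 hours).
P(7 ≤ N ≤ 10) = Σ_{j=7}^{10} e^(−8.7) · 8.7^j/j! ≈ 0.5054.

0.5054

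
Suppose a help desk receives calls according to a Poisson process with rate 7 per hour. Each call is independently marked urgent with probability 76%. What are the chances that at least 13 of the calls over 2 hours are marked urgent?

Thinning: the calls that are marked urgent themselves form a Poisson process with rate 0.76 × 7 = 5.32 per hour.
Over the interval, μ = 5.32 × 2 = 10.64 (2 hours).
P(N ≥ 13) = 1 − P(N ≤ 12) ≈ 0.2726.

0.2726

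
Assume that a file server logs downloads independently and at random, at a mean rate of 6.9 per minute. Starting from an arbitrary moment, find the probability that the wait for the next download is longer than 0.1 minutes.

0.5016

The wait for the next event is exponential with rate λ = 6.9 per minute.
P(T > 0.1) = e^(−λt) = e^(−6.9 × 0.1) = e^(−0.69) ≈ 0.5016.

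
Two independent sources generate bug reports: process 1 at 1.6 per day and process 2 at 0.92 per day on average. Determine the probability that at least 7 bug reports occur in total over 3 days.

0.6300

Independent Poisson processes superpose: combined rate λ = 1.6 + 0.92 = 2.52 per day.
Over the interval, μ = 2.52 × 3 = 7.56 (3 days).
P(N ≥ 7) = 1 − P(N ≤ 6) ≈ 0.6300.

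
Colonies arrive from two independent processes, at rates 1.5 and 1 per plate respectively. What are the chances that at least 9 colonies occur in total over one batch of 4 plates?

Independent Poisson processes superpose: combined rate λ = 1.5 + 1 = 2.5 per plate.
Over the interval, μ = 2.5 × 4 = 10 (a batch of 4 plates = 4 plates).
P(N ≥ 9) = 1 − P(N ≤ 8) ≈ 0.6672.

0.6672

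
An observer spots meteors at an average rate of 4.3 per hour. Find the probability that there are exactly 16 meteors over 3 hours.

0.0702

Over the interval, μ = 4.3 × 3 = 12.9 (3 hours).
P(N = 16) = e^(−μ) μ^16/16! = e^(−12.9) · 12.9^16/20922789888000 ≈ 0.0702.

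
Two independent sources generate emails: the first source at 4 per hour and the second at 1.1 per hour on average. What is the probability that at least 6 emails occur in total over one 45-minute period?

0.1882

Independent Poisson processes superpose: combined rate λ = 4 + 1.1 = 5.1 per hour.
Over the interval, μ = 5.1 × 0.75 = 3.825 (a 45-minute period = 0.75 hours).
P(N ≥ 6) = 1 − P(N ≤ 5) ≈ 0.1882.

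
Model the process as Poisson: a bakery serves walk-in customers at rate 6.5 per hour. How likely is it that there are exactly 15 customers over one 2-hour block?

Over the interval, μ = 6.5 × 2 = 13 (a 2-hour block = 2 hours).
P(N = 15) = e^(−μ) μ^15/15! = e^(−13) · 13^15/1307674368000 ≈ 0.0885.

0.0885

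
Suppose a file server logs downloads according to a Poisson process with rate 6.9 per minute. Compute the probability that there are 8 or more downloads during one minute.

With mean μ = 6.9 per minute,
P(N ≥ 8) = 1 − P(N ≤ 7) = 1 − Σ_{j=0}^{7} e^(−μ) μ^j/j! ≈ 0.3864.

0.3864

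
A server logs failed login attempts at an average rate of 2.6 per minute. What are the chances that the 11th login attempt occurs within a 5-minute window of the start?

Over the interval, μ = 2.6 × 5 = 13 (a 5-minute window = 5 minutes).
The 11th arrival falls in the interval iff at least 11 events occur there: P(S_11 ≤ t) = P(N ≥ 11) = 1 − P(N ≤ 10) ≈ 0.7483.

0.7483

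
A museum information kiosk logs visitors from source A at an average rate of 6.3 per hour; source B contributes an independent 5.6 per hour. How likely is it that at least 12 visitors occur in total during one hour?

Independent Poisson processes superpose: combined rate λ = 6.3 + 5.6 = 11.9 per hour.
So μ = 11.9.
P(N ≥ 12) = 1 − P(N ≤ 11) ≈ 0.5269.

0.5269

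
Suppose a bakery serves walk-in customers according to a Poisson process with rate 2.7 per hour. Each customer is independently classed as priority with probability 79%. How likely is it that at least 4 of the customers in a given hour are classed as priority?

0.1676

Thinning: the customers that are classed as priority themselves form a Poisson process with rate 0.79 × 2.7 = 2.133 per hour.
So μ = 2.133.
P(N ≥ 4) = 1 − P(N ≤ 3) ≈ 0.1676.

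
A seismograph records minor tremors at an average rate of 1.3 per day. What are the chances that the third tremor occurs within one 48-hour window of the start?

Over the interval, μ = 1.3 × 2 = 2.6 (a 48-hour window = 2 days).
The third arrival falls in the interval iff at least 3 events occur there: P(S_3 ≤ t) = P(N ≥ 3) = 1 − P(N ≤ 2) ≈ 0.4816.

0.4816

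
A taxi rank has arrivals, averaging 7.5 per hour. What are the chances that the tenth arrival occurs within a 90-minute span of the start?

0.6860

Over the interval, μ = 7.5 × 1.5 = 11.25 (a 90-minute span = 1.5 hours).
The tenth arrival falls in the interval iff at least 10 events occur there: P(S_10 ≤ t) = P(N ≥ 10) = 1 − P(N ≤ 9) ≈ 0.6860.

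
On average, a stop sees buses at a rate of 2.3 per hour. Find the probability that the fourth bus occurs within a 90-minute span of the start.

0.4525

Over the interval, μ = 2.3 × 1.5 = 3.45 (a 90-minute span = 1.5 hours).
The fourth arrival falls in the interval iff at least 4 events occur there: P(S_4 ≤ t) = P(N ≥ 4) = 1 − P(N ≤ 3) ≈ 0.4525.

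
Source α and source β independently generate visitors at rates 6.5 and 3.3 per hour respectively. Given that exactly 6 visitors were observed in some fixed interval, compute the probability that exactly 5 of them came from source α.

0.2593

Given the total, each event is independently from source α with probability p = λ_α/(λ_α+λ_β) = 6.5/9.8 ≈ 0.6633.
So K ~ Binomial(6, 6.5/9.8): P(K = 5) = C(6,5) · (6.5/9.8)^5 · (3.3/9.8)^1 ≈ 0.2593.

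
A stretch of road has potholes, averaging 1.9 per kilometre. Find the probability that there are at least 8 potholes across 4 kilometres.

Over the interval, μ = 1.9 × 4 = 7.6 (4 kilometres).
P(N ≥ 8) = 1 − P(N ≤ 7) = 1 − Σ_{j=0}^{7} e^(−μ) μ^j/j! ≈ 0.4900.

0.4900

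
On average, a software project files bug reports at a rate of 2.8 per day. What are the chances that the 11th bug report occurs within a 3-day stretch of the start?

0.2257

Over the interval, μ = 2.8 × 3 = 8.4 (a 3-day stretch = 3 days).
The 11th arrival falls in the interval iff at least 11 events occur there: P(S_11 ≤ t) = P(N ≥ 11) = 1 − P(N ≤ 10) ≈ 0.2257.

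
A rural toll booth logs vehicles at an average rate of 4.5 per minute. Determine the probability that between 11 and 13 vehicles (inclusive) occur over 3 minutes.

0.3070

Over the interval, μ = 4.5 × 3 = 13.5 (3 minutes).
P(11 ≤ N ≤ 13) = Σ_{j=11}^{13} e^(−13.5) · 13.5^j/j! ≈ 0.3070.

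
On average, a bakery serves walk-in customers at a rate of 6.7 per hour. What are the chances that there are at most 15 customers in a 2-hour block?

Over the interval, μ = 6.7 × 2 = 13.4 (a 2-hour block = 2 hours).
P(N ≤ 15) = Σ_{j=0}^{15} e^(−μ) μ^j/j! ≈ 0.7272.

0.7272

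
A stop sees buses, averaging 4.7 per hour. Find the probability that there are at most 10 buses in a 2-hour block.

0.6576

Over the interval, μ = 4.7 × 2 = 9.4 (a 2-hour block = 2 hours).
P(N ≤ 10) = Σ_{j=0}^{10} e^(−μ) μ^j/j! ≈ 0.6576.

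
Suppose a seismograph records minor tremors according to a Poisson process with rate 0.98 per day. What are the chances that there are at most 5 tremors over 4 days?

0.7975

Over the interval, μ = 0.98 × 4 = 3.92 (4 days).
P(N ≤ 5) = Σ_{j=0}^{5} e^(−μ) μ^j/j! ≈ 0.7975.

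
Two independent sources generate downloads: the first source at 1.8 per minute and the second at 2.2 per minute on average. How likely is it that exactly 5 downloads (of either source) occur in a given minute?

0.1563

Independent Poisson processes superpose: combined rate λ = 1.8 + 2.2 = 4 per minute.
So μ = 4.
P(N = 5) = e^(−4) · 4^5/5! ≈ 0.1563.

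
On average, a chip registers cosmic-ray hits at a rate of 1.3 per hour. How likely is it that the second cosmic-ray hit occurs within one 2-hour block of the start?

0.7326

Over the interval, μ = 1.3 × 2 = 2.6 (a 2-hour block = 2 hours).
The second arrival falls in the interval iff at least 2 events occur there: P(S_2 ≤ t) = P(N ≥ 2) = 1 − P(N ≤ 1) ≈ 0.7326.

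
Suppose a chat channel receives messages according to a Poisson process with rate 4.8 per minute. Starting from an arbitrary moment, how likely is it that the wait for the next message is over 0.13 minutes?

The wait for the next event is exponential with rate λ = 4.8 per minute.
P(T > 0.13) = e^(−λt) = e^(−4.8 × 0.13) = e^(−0.624) ≈ 0.5358.

0.5358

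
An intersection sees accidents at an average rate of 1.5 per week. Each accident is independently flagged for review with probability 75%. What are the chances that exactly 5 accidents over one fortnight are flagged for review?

0.0506

Thinning: the accidents that are flagged for review themselves form a Poisson process with rate 0.75 × 1.5 = 1.125 per week.
Over the interval, μ = 1.125 × 2 = 2.25 (a fortnight = 2 weeks).
P(N = 5) = e^(−2.25) · 2.25^5/5! ≈ 0.0506.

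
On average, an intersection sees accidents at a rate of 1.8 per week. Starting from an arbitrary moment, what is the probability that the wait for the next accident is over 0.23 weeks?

The wait for the next event is exponential with rate λ = 1.8 per week.
P(T > 0.23) = e^(−λt) = e^(−1.8 × 0.23) = e^(−0.414) ≈ 0.6610.

0.6610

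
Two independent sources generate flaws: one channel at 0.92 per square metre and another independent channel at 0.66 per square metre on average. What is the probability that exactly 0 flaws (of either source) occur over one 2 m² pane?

Independent Poisson processes superpose: combined rate λ = 0.92 + 0.66 = 1.58 per square metre.
Over the interval, μ = 1.58 × 2 = 3.16 (a 2 m² pane = 2 square metres).
P(N = 0) = e^(−3.16) · 3.16^0/0! ≈ 0.0424.

0.0424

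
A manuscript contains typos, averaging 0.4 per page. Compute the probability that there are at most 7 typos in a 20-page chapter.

Over the interval, μ = 0.4 × 20 = 8 (a 20-page chapter = 20 pages).
P(N ≤ 7) = Σ_{j=0}^{7} e^(−μ) μ^j/j! ≈ 0.4530.

0.4530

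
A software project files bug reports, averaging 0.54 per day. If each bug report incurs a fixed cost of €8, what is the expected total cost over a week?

E[N] = 0.54 × 7 = 3.78 (a week = 7 days); E[cost] = 3.78 × €8 = €30.24.

€30.24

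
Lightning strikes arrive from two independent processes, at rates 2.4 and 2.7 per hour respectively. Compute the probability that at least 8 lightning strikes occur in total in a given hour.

0.1440

Independent Poisson processes superpose: combined rate λ = 2.4 + 2.7 = 5.1 per hour.
So μ = 5.1.
P(N ≥ 8) = 1 − P(N ≤ 7) ≈ 0.1440.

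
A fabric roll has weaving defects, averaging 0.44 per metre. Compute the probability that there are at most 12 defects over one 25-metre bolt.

Over the interval, μ = 0.44 × 25 = 11 (a 25-metre bolt = 25 metres).
P(N ≤ 12) = Σ_{j=0}^{12} e^(−μ) μ^j/j! ≈ 0.6887.

0.6887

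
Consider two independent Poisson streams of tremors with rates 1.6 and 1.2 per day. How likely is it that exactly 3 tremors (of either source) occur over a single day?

Independent Poisson processes superpose: combined rate λ = 1.6 + 1.2 = 2.8 per day.
So μ = 2.8.
P(N = 3) = e^(−2.8) · 2.8^3/3! ≈ 0.2225.

0.2225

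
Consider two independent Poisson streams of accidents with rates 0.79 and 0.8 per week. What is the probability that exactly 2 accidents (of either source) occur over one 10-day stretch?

Independent Poisson processes superpose: combined rate λ = 0.79 + 0.8 = 1.59 per week.
Over the interval, μ = 1.59 × 10/7 ≈ 2.27143 (a 10-day stretch = 10/7 weeks).
P(N = 2) = e^(−2.27143) · 2.27143^2/2! ≈ 0.2661.

0.2661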